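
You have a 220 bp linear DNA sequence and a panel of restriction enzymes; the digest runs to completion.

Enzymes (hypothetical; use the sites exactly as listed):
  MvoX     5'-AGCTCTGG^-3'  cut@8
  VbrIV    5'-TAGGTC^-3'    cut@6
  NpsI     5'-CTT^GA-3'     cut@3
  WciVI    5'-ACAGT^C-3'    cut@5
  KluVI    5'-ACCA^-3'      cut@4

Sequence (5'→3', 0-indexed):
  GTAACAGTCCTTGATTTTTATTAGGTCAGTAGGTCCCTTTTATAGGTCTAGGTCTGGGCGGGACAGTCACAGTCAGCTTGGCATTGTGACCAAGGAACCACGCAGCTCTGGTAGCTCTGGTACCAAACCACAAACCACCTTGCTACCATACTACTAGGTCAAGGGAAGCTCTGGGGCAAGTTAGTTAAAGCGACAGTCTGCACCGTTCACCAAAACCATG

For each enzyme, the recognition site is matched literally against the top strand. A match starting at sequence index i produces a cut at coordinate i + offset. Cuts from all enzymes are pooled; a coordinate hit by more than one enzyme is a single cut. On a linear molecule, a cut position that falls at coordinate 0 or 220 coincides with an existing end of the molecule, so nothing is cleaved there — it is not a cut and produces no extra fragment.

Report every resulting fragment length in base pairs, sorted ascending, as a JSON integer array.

[2,4,5,5,6,6,6,7,8,8,8,9,11,11,12,13,13,14,15,15,19,23]

Site scan:
  MvoX (AGCTCTGG, off=8): starts [103, 112, 166] → cuts [111, 120, 174]
  VbrIV (TAGGTC, off=6): starts [21, 29, 42, 48, 154] → cuts [27, 35, 48, 54, 160]
  NpsI (CTTGA, off=3): starts [9] → cuts [12]
  WciVI (ACAGTC, off=5): starts [3, 62, 68, 192] → cuts [8, 67, 73, 197]
  KluVI (ACCA, off=4): starts [88, 96, 121, 126, 133, 144, 208, 214] → cuts [92, 100, 125, 130, 137, 148, 212, 218]

All cut coordinates (distinct, sorted): [8, 12, 27, 35, 48, 54, 67, 73, 92, 100, 111, 120, 125, 130, 137, 148, 160, 174, 197, 212, 218]

Fragments:
  [0,8): 8 bp
  [8,12): 4 bp
  [12,27): 15 bp
  [27,35): 8 bp
  [35,48): 13 bp
  [48,54): 6 bp
  [54,67): 13 bp
  [67,73): 6 bp
  [73,92): 19 bp
  [92,100): 8 bp
  [100,111): 11 bp
  [111,120): 9 bp
  [120,125): 5 bp
  [125,130): 5 bp
  [130,137): 7 bp
  [137,148): 11 bp
  [148,160): 12 bp
  [160,174): 14 bp
  [174,197): 23 bp
  [197,212): 15 bp
  [212,218): 6 bp
  [218,220): 2 bp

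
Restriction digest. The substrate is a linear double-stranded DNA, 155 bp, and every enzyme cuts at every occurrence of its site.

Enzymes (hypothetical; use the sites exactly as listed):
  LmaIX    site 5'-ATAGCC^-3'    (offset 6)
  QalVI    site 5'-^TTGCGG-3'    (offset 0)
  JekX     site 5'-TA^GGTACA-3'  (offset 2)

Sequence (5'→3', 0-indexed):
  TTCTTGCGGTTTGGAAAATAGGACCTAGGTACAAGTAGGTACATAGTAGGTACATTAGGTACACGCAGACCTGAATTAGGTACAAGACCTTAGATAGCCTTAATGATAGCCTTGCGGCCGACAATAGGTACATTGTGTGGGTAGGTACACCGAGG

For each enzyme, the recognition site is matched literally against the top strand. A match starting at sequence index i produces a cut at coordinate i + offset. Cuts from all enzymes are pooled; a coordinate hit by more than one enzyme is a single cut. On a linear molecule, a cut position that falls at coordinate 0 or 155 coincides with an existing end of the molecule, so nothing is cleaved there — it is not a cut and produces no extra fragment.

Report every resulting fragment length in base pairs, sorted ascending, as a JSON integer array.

Scan for sites:
  LmaIX ATAGCC/6: at [93, 105] ⇒ [99, 111]
  QalVI TTGCGG/0: at [3, 111] ⇒ [3, 111]
  JekX TAGGTACA/2: at [25, 35, 46, 55, 76, 124, 141] ⇒ [27, 37, 48, 57, 78, 126, 143]

All cut coordinates (distinct, sorted): [3, 27, 37, 48, 57, 78, 99, 111, 126, 143]

Fragment lengths:
  [0,3): 3 bp
  [3,27): 24 bp
  [27,37): 10 bp
  [37,48): 11 bp
  [48,57): 9 bp
  [57,78): 21 bp
  [78,99): 21 bp
  [99,111): 12 bp
  [111,126): 15 bp
  [126,143): 17 bp
  [143,155): 12 bp

[3,9,10,11,12,12,15,17,21,21,24]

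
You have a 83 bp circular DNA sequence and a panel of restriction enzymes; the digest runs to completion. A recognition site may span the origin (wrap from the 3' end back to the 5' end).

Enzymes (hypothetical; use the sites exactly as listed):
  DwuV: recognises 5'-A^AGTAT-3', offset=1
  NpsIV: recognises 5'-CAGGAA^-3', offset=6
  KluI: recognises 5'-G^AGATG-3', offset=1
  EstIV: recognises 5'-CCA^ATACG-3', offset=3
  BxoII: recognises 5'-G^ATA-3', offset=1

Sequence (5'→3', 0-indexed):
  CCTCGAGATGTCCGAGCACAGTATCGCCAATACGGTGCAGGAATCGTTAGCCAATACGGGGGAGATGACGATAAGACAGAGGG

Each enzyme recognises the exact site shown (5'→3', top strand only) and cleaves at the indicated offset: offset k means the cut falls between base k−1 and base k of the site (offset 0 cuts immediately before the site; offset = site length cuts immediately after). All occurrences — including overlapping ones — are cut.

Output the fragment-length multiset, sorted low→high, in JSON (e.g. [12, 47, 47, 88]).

Scan for sites:
  DwuV (AAGTAT, off=1): no sites
  NpsIV CAGGAA/6: at [37] ⇒ [43]
  KluI GAGATG/1: at [4, 61] ⇒ [5, 62]
  EstIV CCAATACG/3: at [26, 50] ⇒ [29, 53]
  BxoII GATA/1: at [69] ⇒ [70]

Pooled cuts: [5, 29, 43, 53, 62, 70]

Fragment lengths:
  5→29: 24 bp
  29→43: 14 bp
  43→53: 10 bp
  53→62: 9 bp
  62→70: 8 bp
  70→5 (wrap): 83-70+5 = 18 bp

[8,9,10,14,18,24]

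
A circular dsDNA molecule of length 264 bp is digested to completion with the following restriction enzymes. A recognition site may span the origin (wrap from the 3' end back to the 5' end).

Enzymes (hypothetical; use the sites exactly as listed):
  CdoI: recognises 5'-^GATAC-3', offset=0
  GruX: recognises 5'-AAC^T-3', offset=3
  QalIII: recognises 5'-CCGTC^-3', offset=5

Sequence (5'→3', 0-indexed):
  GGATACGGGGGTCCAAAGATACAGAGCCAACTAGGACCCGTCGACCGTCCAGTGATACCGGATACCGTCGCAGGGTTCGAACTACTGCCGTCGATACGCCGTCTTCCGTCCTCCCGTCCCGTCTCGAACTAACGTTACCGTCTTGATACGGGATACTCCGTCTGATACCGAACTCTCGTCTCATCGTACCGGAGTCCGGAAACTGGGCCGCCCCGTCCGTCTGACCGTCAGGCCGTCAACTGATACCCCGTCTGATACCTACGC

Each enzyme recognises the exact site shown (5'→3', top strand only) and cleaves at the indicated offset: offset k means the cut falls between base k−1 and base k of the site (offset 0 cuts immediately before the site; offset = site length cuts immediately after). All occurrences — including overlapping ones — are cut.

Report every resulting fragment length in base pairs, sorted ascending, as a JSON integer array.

Per-enzyme occurrences:
  CdoI GATAC/0: at [1, 17, 53, 60, 92, 144, 151, 163, 241, 253] ⇒ [1, 17, 53, 60, 92, 144, 151, 163, 241, 253]
  GruX AACT/3: at [28, 79, 126, 170, 200, 237] ⇒ [31, 82, 129, 173, 203, 240]
  QalIII CCGTC/5: at [37, 44, 64, 87, 98, 105, 113, 118, 137, 157, 212, 216, 224, 232, 247] ⇒ [42, 49, 69, 92, 103, 110, 118, 123, 142, 162, 217, 221, 229, 237, 252]

Pooled cuts: [1, 17, 31, 42, 49, 53, 60, 69, 82, 92, 103, 110, 118, 123, 129, 142, 144, 151, 162, 163, 173, 203, 217, 221, 229, 237, 240, 241, 252, 253]

Fragments:
  1→17: 16 bp
  17→31: 14 bp
  31→42: 11 bp
  42→49: 7 bp
  49→53: 4 bp
  53→60: 7 bp
  60→69: 9 bp
  69→82: 13 bp
  82→92: 10 bp
  92→103: 11 bp
  103→110: 7 bp
  110→118: 8 bp
  118→123: 5 bp
  123→129: 6 bp
  129→142: 13 bp
  142→144: 2 bp
  144→151: 7 bp
  151→162: 11 bp
  162→163: 1 bp
  163→173: 10 bp
  173→203: 30 bp
  203→217: 14 bp
  217→221: 4 bp
  221→229: 8 bp
  229→237: 8 bp
  237→240: 3 bp
  240→241: 1 bp
  241→252: 11 bp
  252→253: 1 bp
  253→1 (wrap): 264-253+1 = 12 bp

[1,1,1,2,3,4,4,5,6,7,7,7,7,8,8,8,9,10,10,11,11,11,11,12,13,13,14,14,16,30]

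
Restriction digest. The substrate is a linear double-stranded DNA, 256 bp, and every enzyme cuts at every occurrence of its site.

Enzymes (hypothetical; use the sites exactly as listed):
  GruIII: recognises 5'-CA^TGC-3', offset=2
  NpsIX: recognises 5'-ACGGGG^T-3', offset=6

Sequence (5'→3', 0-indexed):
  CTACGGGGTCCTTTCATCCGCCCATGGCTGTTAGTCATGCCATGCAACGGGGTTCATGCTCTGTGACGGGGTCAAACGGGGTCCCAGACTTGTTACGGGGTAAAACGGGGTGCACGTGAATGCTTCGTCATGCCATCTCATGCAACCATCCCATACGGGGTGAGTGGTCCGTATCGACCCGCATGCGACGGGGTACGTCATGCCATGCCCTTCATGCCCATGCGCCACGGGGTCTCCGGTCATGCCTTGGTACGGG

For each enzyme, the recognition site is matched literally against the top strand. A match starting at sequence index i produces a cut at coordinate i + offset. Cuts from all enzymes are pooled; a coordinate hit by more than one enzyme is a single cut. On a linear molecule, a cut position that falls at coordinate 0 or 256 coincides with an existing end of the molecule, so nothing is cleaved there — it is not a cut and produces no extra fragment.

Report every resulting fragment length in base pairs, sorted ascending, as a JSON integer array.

Site scan:
  GruIII (CATGC, off=2): starts [35, 40, 54, 128, 138, 181, 198, 203, 212, 218, 240] → cuts [37, 42, 56, 130, 140, 183, 200, 205, 214, 220, 242]
  NpsIX (ACGGGGT, off=6): starts [2, 46, 65, 75, 94, 104, 154, 187, 226] → cuts [8, 52, 71, 81, 100, 110, 160, 193, 232]

All cut coordinates (distinct, sorted): [8, 37, 42, 52, 56, 71, 81, 100, 110, 130, 140, 160, 183, 193, 200, 205, 214, 220, 232, 242]

Fragments:
  [0,8): 8 bp
  [8,37): 29 bp
  [37,42): 5 bp
  [42,52): 10 bp
  [52,56): 4 bp
  [56,71): 15 bp
  [71,81): 10 bp
  [81,100): 19 bp
  [100,110): 10 bp
  [110,130): 20 bp
  [130,140): 10 bp
  [140,160): 20 bp
  [160,183): 23 bp
  [183,193): 10 bp
  [193,200): 7 bp
  [200,205): 5 bp
  [205,214): 9 bp
  [214,220): 6 bp
  [220,232): 12 bp
  [232,242): 10 bp
  [242,256): 14 bp

[4,5,5,6,7,8,9,10,10,10,10,10,10,12,14,15,19,20,20,23,29]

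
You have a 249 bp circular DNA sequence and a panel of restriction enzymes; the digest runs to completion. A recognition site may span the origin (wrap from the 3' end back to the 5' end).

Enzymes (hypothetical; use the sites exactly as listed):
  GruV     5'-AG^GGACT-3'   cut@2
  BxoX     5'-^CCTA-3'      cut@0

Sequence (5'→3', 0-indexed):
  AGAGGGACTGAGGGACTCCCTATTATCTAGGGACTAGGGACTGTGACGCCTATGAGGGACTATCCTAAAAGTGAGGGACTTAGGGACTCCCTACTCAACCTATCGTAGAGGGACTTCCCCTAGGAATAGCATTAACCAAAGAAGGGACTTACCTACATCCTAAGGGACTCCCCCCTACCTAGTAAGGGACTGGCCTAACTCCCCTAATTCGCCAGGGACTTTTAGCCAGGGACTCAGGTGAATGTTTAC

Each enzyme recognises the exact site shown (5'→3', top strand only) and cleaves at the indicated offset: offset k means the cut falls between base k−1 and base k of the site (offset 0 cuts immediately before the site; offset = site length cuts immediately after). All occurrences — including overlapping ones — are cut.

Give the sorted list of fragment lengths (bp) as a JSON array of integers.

[4,6,6,6,7,7,7,7,7,8,8,8,8,9,9,9,9,11,12,12,12,13,14,24,26]

Per-enzyme occurrences:
  GruV AGGGACT/2: at [2, 10, 28, 35, 54, 73, 81, 108, 142, 162, 184, 213, 227] ⇒ [4, 12, 30, 37, 56, 75, 83, 110, 144, 164, 186, 215, 229]
  BxoX CCTA/0: at [18, 48, 63, 89, 98, 118, 151, 158, 173, 177, 193, 202] ⇒ [18, 48, 63, 89, 98, 118, 151, 158, 173, 177, 193, 202]

Pooled cuts: [4, 12, 18, 30, 37, 48, 56, 63, 75, 83, 89, 98, 110, 118, 144, 151, 158, 164, 173, 177, 186, 193, 202, 215, 229]

Fragments:
  4→12: 8 bp
  12→18: 6 bp
  18→30: 12 bp
  30→37: 7 bp
  37→48: 11 bp
  48→56: 8 bp
  56→63: 7 bp
  63→75: 12 bp
  75→83: 8 bp
  83→89: 6 bp
  89→98: 9 bp
  98→110: 12 bp
  110→118: 8 bp
  118→144: 26 bp
  144→151: 7 bp
  151→158: 7 bp
  158→164: 6 bp
  164→173: 9 bp
  173→177: 4 bp
  177→186: 9 bp
  186→193: 7 bp
  193→202: 9 bp
  202→215: 13 bp
  215→229: 14 bp
  229→4 (wrap): 249-229+4 = 24 bp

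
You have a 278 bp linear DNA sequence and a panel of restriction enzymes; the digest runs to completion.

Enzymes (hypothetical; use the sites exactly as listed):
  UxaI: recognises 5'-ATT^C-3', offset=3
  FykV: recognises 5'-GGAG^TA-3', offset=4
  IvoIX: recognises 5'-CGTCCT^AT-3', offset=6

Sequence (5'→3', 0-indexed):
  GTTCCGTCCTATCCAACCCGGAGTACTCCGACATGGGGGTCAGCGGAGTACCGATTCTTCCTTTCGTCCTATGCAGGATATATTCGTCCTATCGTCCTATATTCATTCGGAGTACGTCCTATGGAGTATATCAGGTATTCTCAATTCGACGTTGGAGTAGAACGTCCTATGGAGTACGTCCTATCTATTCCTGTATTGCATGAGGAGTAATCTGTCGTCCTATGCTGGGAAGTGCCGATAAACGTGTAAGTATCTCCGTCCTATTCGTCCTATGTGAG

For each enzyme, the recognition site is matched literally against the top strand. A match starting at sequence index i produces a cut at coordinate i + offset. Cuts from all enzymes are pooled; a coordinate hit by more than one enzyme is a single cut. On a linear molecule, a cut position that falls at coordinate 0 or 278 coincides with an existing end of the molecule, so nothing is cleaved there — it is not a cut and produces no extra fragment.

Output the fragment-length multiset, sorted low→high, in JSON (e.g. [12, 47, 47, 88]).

Per-enzyme occurrences:
  UxaI ATTC/3: at [53, 81, 100, 104, 136, 143, 186, 262] ⇒ [56, 84, 103, 107, 139, 146, 189, 265]
  FykV GGAGTA/4: at [19, 44, 108, 122, 153, 170, 203] ⇒ [23, 48, 112, 126, 157, 174, 207]
  IvoIX CGTCCTAT/6: at [4, 64, 84, 92, 114, 162, 176, 215, 256, 265] ⇒ [10, 70, 90, 98, 120, 168, 182, 221, 262, 271]

All cut coordinates (distinct, sorted): [10, 23, 48, 56, 70, 84, 90, 98, 103, 107, 112, 120, 126, 139, 146, 157, 168, 174, 182, 189, 207, 221, 262, 265, 271]

Fragments:
  [0,10): 10 bp
  [10,23): 13 bp
  [23,48): 25 bp
  [48,56): 8 bp
  [56,70): 14 bp
  [70,84): 14 bp
  [84,90): 6 bp
  [90,98): 8 bp
  [98,103): 5 bp
  [103,107): 4 bp
  [107,112): 5 bp
  [112,120): 8 bp
  [120,126): 6 bp
  [126,139): 13 bp
  [139,146): 7 bp
  [146,157): 11 bp
  [157,168): 11 bp
  [168,174): 6 bp
  [174,182): 8 bp
  [182,189): 7 bp
  [189,207): 18 bp
  [207,221): 14 bp
  [221,262): 41 bp
  [262,265): 3 bp
  [265,271): 6 bp
  [271,278): 7 bp

[3,4,5,5,6,6,6,6,7,7,7,8,8,8,8,10,11,11,13,13,14,14,14,18,25,41]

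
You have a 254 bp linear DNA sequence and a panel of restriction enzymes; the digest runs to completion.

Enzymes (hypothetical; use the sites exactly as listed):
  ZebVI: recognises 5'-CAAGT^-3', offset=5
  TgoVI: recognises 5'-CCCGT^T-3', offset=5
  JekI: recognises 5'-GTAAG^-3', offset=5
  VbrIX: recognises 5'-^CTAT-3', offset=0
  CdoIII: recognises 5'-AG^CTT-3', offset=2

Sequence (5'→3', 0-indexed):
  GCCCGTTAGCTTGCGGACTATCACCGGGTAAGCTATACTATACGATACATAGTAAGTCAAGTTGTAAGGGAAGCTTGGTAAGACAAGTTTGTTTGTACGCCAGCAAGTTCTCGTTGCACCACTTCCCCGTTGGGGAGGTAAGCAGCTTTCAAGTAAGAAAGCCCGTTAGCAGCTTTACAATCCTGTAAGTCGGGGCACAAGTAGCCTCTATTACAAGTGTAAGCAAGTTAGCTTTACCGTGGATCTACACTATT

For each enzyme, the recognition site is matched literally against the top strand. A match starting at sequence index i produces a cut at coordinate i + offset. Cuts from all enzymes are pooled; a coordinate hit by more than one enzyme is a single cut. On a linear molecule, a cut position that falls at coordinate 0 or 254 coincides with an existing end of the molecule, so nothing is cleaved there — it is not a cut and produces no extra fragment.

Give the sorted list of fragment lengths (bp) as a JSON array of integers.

[3,3,3,3,5,5,5,5,5,5,6,6,6,6,6,8,9,9,9,11,12,13,15,17,18,19,20,22]

Scan for sites:
  ZebVI (CAAGT, off=5): starts [57, 83, 103, 149, 197, 213, 223] → cuts [62, 88, 108, 154, 202, 218, 228]
  TgoVI (CCCGTT, off=5): starts [1, 125, 161] → cuts [6, 130, 166]
  JekI (GTAAG, off=5): starts [27, 51, 63, 77, 137, 152, 184, 218] → cuts [32, 56, 68, 82, 142, 157, 189, 223]
  VbrIX (CTAT, off=0): starts [17, 32, 37, 207, 249] → cuts [17, 32, 37, 207, 249]
  CdoIII (AGCTT, off=2): starts [7, 71, 143, 170, 229] → cuts [9, 73, 145, 172, 231]

Pooled cuts: [6, 9, 17, 32, 37, 56, 62, 68, 73, 82, 88, 108, 130, 142, 145, 154, 157, 166, 172, 189, 202, 207, 218, 223, 228, 231, 249]

Fragment lengths:
  [0,6): 6 bp
  [6,9): 3 bp
  [9,17): 8 bp
  [17,32): 15 bp
  [32,37): 5 bp
  [37,56): 19 bp
  [56,62): 6 bp
  [62,68): 6 bp
  [68,73): 5 bp
  [73,82): 9 bp
  [82,88): 6 bp
  [88,108): 20 bp
  [108,130): 22 bp
  [130,142): 12 bp
  [142,145): 3 bp
  [145,154): 9 bp
  [154,157): 3 bp
  [157,166): 9 bp
  [166,172): 6 bp
  [172,189): 17 bp
  [189,202): 13 bp
  [202,207): 5 bp
  [207,218): 11 bp
  [218,223): 5 bp
  [223,228): 5 bp
  [228,231): 3 bp
  [231,249): 18 bp
  [249,254): 5 bp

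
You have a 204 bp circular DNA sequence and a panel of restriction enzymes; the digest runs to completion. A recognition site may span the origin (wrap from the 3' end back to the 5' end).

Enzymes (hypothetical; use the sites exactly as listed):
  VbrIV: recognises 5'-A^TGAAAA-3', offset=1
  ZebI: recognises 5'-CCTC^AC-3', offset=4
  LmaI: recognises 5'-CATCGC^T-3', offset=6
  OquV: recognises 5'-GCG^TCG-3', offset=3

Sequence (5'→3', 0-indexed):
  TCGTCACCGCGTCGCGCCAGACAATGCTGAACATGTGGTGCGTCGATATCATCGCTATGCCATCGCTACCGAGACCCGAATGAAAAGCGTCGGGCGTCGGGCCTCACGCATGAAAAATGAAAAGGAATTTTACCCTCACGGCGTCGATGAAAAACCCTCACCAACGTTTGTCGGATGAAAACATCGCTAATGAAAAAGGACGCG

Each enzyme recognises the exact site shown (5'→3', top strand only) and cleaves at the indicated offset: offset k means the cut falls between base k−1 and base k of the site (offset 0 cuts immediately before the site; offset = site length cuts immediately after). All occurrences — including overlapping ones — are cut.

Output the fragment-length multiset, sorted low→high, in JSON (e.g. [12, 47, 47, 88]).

Per-enzyme occurrences:
  VbrIV (ATGAAAA, off=1): starts [79, 109, 116, 146, 174, 189] → cuts [80, 110, 117, 147, 175, 190]
  ZebI (CCTCAC, off=4): starts [101, 133, 155] → cuts [105, 137, 159]
  LmaI (CATCGCT, off=6): starts [49, 60, 181] → cuts [55, 66, 187]
  OquV (GCGTCG, off=3): starts [8, 39, 86, 93, 140, 201] → cuts [0, 11, 42, 89, 96, 143]

Pooled cuts: [0, 11, 42, 55, 66, 80, 89, 96, 105, 110, 117, 137, 143, 147, 159, 175, 187, 190]

Fragment lengths:
  0→11: 11 bp
  11→42: 31 bp
  42→55: 13 bp
  55→66: 11 bp
  66→80: 14 bp
  80→89: 9 bp
  89→96: 7 bp
  96→105: 9 bp
  105→110: 5 bp
  110→117: 7 bp
  117→137: 20 bp
  137→143: 6 bp
  143→147: 4 bp
  147→159: 12 bp
  159→175: 16 bp
  175→187: 12 bp
  187→190: 3 bp
  190→0 (wrap): 204-190+0 = 14 bp

[3,4,5,6,7,7,9,9,11,11,12,12,13,14,14,16,20,31]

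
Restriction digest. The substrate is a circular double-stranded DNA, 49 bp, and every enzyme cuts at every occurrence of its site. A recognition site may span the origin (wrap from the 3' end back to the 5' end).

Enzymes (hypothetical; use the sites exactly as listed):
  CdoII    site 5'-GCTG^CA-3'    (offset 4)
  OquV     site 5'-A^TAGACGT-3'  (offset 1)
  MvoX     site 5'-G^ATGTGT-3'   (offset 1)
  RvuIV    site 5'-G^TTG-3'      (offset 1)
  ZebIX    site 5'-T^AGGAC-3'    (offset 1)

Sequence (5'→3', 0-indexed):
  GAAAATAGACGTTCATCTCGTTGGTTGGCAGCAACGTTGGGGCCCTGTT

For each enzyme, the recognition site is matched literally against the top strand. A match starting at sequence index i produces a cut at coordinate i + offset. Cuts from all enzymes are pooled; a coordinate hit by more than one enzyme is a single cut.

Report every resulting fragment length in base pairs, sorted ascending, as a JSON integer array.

[4,7,11,12,15]

Site scan:
  CdoII (GCTGCA, off=4): no sites
  OquV (ATAGACGT, off=1): starts [4] → cuts [5]
  MvoX (GATGTGT, off=1): no sites
  RvuIV (GTTG, off=1): starts [19, 23, 35, 46] → cuts [20, 24, 36, 47]
  ZebIX (TAGGAC, off=1): no sites

Pooled cuts: [5, 20, 24, 36, 47]

Fragment lengths:
  5→20: 15 bp
  20→24: 4 bp
  24→36: 12 bp
  36→47: 11 bp
  47→5 (wrap): 49-47+5 = 7 bp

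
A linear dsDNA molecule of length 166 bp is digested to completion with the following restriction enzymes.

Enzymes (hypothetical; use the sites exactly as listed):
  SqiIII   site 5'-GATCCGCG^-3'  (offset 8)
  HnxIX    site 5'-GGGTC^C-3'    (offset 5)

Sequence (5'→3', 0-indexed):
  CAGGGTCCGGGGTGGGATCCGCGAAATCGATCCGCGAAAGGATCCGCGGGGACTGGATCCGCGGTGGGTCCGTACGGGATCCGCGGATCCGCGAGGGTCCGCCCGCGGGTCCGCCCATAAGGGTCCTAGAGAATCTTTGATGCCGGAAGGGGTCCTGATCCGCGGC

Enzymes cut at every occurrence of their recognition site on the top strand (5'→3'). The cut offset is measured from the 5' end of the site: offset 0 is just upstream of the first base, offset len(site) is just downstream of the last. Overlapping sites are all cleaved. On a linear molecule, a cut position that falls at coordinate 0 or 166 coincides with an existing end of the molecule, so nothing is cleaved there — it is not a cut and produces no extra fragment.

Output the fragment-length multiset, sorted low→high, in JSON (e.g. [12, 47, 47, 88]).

Scan for sites:
  SqiIII GATCCGCG/8: at [15, 28, 40, 55, 77, 85, 156] ⇒ [23, 36, 48, 63, 85, 93, 164]
  HnxIX GGGTCC/5: at [2, 65, 94, 106, 120, 149] ⇒ [7, 70, 99, 111, 125, 154]

All cut coordinates (distinct, sorted): [7, 23, 36, 48, 63, 70, 85, 93, 99, 111, 125, 154, 164]

Fragments:
  [0,7): 7 bp
  [7,23): 16 bp
  [23,36): 13 bp
  [36,48): 12 bp
  [48,63): 15 bp
  [63,70): 7 bp
  [70,85): 15 bp
  [85,93): 8 bp
  [93,99): 6 bp
  [99,111): 12 bp
  [111,125): 14 bp
  [125,154): 29 bp
  [154,164): 10 bp
  [164,166): 2 bp

[2,6,7,7,8,10,12,12,13,14,15,15,16,29]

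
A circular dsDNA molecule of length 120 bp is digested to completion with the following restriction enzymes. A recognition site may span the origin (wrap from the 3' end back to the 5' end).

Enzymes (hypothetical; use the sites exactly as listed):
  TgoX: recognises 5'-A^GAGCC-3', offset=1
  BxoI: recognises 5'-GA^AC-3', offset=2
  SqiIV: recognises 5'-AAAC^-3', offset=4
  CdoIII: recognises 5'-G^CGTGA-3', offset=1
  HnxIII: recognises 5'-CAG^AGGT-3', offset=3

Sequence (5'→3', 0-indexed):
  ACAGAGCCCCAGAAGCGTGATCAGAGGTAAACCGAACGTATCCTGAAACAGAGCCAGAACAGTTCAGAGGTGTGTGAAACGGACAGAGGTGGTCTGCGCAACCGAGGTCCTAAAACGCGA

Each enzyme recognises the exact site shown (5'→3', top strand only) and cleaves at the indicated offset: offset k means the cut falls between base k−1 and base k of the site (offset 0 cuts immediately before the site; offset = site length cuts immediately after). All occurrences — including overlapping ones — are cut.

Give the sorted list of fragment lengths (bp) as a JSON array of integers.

Scan for sites:
  TgoX (AGAGCC, off=1): starts [2, 49] → cuts [3, 50]
  BxoI (GAAC, off=2): starts [33, 56, 118] → cuts [0, 35, 58]
  SqiIV (AAAC, off=4): starts [28, 45, 76, 112] → cuts [32, 49, 80, 116]
  CdoIII (GCGTGA, off=1): starts [14] → cuts [15]
  HnxIII (CAGAGGT, off=3): starts [21, 64, 83] → cuts [24, 67, 86]

Pooled cuts: [0, 3, 15, 24, 32, 35, 49, 50, 58, 67, 80, 86, 116]

Fragment lengths:
  0→3: 3 bp
  3→15: 12 bp
  15→24: 9 bp
  24→32: 8 bp
  32→35: 3 bp
  35→49: 14 bp
  49→50: 1 bp
  50→58: 8 bp
  58→67: 9 bp
  67→80: 13 bp
  80→86: 6 bp
  86→116: 30 bp
  116→0 (wrap): 120-116+0 = 4 bp

[1,3,3,4,6,8,8,9,9,12,13,14,30]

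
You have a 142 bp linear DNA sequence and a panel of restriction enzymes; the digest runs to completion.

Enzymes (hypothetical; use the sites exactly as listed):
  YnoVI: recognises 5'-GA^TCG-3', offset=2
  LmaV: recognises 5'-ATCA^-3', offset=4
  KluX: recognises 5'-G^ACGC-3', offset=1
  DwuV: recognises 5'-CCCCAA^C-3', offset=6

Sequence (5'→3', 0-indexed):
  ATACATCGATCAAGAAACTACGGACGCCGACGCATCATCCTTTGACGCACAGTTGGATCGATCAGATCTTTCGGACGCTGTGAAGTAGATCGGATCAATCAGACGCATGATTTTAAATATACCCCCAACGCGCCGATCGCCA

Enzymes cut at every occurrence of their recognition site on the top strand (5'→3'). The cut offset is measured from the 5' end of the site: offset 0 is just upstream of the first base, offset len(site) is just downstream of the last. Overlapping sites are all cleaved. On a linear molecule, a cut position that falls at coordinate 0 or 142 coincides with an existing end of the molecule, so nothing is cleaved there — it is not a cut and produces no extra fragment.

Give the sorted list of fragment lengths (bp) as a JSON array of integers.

Site scan:
  YnoVI GATCG/2: at [55, 87, 134] ⇒ [57, 89, 136]
  LmaV ATCA/4: at [8, 33, 60, 93, 97] ⇒ [12, 37, 64, 97, 101]
  KluX GACGC/1: at [22, 28, 43, 73, 101] ⇒ [23, 29, 44, 74, 102]
  DwuV CCCCAAC/6: at [122] ⇒ [128]

Pooled cuts: [12, 23, 29, 37, 44, 57, 64, 74, 89, 97, 101, 102, 128, 136]

Fragments:
  [0,12): 12 bp
  [12,23): 11 bp
  [23,29): 6 bp
  [29,37): 8 bp
  [37,44): 7 bp
  [44,57): 13 bp
  [57,64): 7 bp
  [64,74): 10 bp
  [74,89): 15 bp
  [89,97): 8 bp
  [97,101): 4 bp
  [101,102): 1 bp
  [102,128): 26 bp
  [128,136): 8 bp
  [136,142): 6 bp

[1,4,6,6,7,7,8,8,8,10,11,12,13,15,26]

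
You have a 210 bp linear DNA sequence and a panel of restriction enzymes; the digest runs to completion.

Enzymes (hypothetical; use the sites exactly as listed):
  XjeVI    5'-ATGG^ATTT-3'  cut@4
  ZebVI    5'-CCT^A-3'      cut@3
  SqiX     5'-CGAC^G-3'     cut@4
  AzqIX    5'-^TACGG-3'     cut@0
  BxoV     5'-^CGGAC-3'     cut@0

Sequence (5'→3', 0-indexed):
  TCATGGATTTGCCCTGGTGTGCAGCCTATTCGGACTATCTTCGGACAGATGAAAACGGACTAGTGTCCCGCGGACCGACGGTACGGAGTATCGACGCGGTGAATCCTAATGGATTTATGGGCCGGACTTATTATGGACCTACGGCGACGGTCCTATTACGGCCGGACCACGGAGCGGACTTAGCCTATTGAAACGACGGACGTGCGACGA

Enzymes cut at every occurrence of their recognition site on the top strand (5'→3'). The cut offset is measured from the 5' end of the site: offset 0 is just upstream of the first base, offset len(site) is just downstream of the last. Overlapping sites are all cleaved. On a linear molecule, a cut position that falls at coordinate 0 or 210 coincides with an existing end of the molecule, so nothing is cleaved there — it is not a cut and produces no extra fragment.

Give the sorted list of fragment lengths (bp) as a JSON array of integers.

Scan for sites:
  XjeVI (ATGGATTT, off=4): starts [2, 108] → cuts [6, 112]
  ZebVI (CCTA, off=3): starts [24, 104, 137, 151, 183] → cuts [27, 107, 140, 154, 186]
  SqiX (CGACG, off=4): starts [75, 91, 144, 193, 204] → cuts [79, 95, 148, 197, 208]
  AzqIX (TACGG, off=0): starts [81, 139, 156] → cuts [81, 139, 156]
  BxoV (CGGAC, off=0): starts [30, 41, 55, 70, 122, 162, 174, 196] → cuts [30, 41, 55, 70, 122, 162, 174, 196]

All cut coordinates (distinct, sorted): [6, 27, 30, 41, 55, 70, 79, 81, 95, 107, 112, 122, 139, 140, 148, 154, 156, 162, 174, 186, 196, 197, 208]

Fragment lengths:
  [0,6): 6 bp
  [6,27): 21 bp
  [27,30): 3 bp
  [30,41): 11 bp
  [41,55): 14 bp
  [55,70): 15 bp
  [70,79): 9 bp
  [79,81): 2 bp
  [81,95): 14 bp
  [95,107): 12 bp
  [107,112): 5 bp
  [112,122): 10 bp
  [122,139): 17 bp
  [139,140): 1 bp
  [140,148): 8 bp
  [148,154): 6 bp
  [154,156): 2 bp
  [156,162): 6 bp
  [162,174): 12 bp
  [174,186): 12 bp
  [186,196): 10 bp
  [196,197): 1 bp
  [197,208): 11 bp
  [208,210): 2 bp

[1,1,2,2,2,3,5,6,6,6,8,9,10,10,11,11,12,12,12,14,14,15,17,21]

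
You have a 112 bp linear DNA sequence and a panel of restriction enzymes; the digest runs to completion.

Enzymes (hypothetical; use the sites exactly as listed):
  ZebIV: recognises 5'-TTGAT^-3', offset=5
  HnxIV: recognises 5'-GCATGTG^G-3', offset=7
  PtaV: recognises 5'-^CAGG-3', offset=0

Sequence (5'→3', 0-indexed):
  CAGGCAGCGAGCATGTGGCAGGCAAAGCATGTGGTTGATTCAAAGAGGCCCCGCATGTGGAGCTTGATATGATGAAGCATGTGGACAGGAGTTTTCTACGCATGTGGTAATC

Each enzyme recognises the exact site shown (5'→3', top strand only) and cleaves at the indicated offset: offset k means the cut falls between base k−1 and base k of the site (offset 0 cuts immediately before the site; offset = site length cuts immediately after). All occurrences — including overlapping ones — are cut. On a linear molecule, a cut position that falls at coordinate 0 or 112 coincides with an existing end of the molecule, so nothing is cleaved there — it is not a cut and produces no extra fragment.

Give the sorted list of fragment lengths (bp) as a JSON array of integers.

[1,2,6,6,9,15,15,17,20,21]

Scan for sites:
  ZebIV (TTGAT, off=5): starts [34, 63] → cuts [39, 68]
  HnxIV (GCATGTGG, off=7): starts [10, 26, 52, 76, 99] → cuts [17, 33, 59, 83, 106]
  PtaV (CAGG, off=0): starts [0, 18, 85] → cuts [18, 85] (position 0 is a terminus of the linear molecule — no cut)

Pooled cuts: [17, 18, 33, 39, 59, 68, 83, 85, 106]

Fragment lengths:
  [0,17): 17 bp
  [17,18): 1 bp
  [18,33): 15 bp
  [33,39): 6 bp
  [39,59): 20 bp
  [59,68): 9 bp
  [68,83): 15 bp
  [83,85): 2 bp
  [85,106): 21 bp
  [106,112): 6 bp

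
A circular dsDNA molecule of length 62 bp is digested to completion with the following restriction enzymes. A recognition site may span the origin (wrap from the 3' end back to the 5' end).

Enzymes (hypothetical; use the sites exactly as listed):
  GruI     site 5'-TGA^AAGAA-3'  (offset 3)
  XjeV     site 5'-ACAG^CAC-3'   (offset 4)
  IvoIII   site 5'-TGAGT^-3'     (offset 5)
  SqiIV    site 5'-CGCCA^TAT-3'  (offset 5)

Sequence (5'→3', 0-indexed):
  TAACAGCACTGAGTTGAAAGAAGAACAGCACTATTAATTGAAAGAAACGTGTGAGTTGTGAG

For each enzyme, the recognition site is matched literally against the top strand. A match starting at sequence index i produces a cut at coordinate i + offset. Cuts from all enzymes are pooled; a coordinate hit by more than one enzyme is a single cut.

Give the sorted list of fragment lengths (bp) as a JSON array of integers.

Site scan:
  GruI TGAAAGAA/3: at [14, 38] ⇒ [17, 41]
  XjeV ACAGCAC/4: at [2, 24] ⇒ [6, 28]
  IvoIII TGAGT/5: at [9, 51, 58] ⇒ [1, 14, 56]
  SqiIV (CGCCATAT, off=5): no sites

All cut coordinates (distinct, sorted): [1, 6, 14, 17, 28, 41, 56]

Fragments:
  1→6: 5 bp
  6→14: 8 bp
  14→17: 3 bp
  17→28: 11 bp
  28→41: 13 bp
  41→56: 15 bp
  56→1 (wrap): 62-56+1 = 7 bp

[3,5,7,8,11,13,15]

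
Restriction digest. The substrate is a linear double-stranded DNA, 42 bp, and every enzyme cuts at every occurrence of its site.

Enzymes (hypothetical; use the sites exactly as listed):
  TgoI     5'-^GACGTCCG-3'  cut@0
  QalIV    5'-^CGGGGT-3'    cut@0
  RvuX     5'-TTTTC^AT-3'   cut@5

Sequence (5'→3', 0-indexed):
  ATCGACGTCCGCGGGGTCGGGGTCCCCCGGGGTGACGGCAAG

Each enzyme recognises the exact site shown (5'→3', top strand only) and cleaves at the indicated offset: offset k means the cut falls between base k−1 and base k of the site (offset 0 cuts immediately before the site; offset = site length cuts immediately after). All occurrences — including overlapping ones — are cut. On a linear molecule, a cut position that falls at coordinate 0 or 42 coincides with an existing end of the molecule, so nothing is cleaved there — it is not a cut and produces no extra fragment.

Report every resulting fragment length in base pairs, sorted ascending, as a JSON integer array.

Site scan:
  TgoI GACGTCCG/0: at [3] ⇒ [3]
  QalIV CGGGGT/0: at [11, 17, 27] ⇒ [11, 17, 27]
  RvuX (TTTTCAT, off=5): no sites

All cut coordinates (distinct, sorted): [3, 11, 17, 27]

Fragment lengths:
  [0,3): 3 bp
  [3,11): 8 bp
  [11,17): 6 bp
  [17,27): 10 bp
  [27,42): 15 bp

[3,6,8,10,15]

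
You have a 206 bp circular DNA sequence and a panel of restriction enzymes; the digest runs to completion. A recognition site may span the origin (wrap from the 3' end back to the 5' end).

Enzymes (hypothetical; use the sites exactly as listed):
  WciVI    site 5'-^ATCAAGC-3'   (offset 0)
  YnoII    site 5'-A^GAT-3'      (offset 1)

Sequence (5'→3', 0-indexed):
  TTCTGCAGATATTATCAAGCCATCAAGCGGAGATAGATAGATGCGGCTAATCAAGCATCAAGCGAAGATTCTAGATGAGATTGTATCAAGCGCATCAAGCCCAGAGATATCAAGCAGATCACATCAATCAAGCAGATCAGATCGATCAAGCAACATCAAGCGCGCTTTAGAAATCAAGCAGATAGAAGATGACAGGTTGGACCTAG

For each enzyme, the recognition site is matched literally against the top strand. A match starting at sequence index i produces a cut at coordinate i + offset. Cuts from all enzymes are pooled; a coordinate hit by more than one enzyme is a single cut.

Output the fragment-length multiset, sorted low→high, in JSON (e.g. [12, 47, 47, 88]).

[3,4,4,5,5,5,6,6,7,7,7,8,8,8,8,9,10,10,10,10,10,12,18,26]

Scan for sites:
  WciVI (ATCAAGC, off=0): starts [13, 21, 49, 56, 84, 93, 108, 126, 144, 154, 172] → cuts [13, 21, 49, 56, 84, 93, 108, 126, 144, 154, 172]
  YnoII (AGAT, off=1): starts [6, 30, 34, 38, 65, 72, 77, 104, 115, 133, 138, 179, 186] → cuts [7, 31, 35, 39, 66, 73, 78, 105, 116, 134, 139, 180, 187]

All cut coordinates (distinct, sorted): [7, 13, 21, 31, 35, 39, 49, 56, 66, 73, 78, 84, 93, 105, 108, 116, 126, 134, 139, 144, 154, 172, 180, 187]

Fragments:
  7→13: 6 bp
  13→21: 8 bp
  21→31: 10 bp
  31→35: 4 bp
  35→39: 4 bp
  39→49: 10 bp
  49→56: 7 bp
  56→66: 10 bp
  66→73: 7 bp
  73→78: 5 bp
  78→84: 6 bp
  84→93: 9 bp
  93→105: 12 bp
  105→108: 3 bp
  108→116: 8 bp
  116→126: 10 bp
  126→134: 8 bp
  134→139: 5 bp
  139→144: 5 bp
  144→154: 10 bp
  154→172: 18 bp
  172→180: 8 bp
  180→187: 7 bp
  187→7 (wrap): 206-187+7 = 26 bp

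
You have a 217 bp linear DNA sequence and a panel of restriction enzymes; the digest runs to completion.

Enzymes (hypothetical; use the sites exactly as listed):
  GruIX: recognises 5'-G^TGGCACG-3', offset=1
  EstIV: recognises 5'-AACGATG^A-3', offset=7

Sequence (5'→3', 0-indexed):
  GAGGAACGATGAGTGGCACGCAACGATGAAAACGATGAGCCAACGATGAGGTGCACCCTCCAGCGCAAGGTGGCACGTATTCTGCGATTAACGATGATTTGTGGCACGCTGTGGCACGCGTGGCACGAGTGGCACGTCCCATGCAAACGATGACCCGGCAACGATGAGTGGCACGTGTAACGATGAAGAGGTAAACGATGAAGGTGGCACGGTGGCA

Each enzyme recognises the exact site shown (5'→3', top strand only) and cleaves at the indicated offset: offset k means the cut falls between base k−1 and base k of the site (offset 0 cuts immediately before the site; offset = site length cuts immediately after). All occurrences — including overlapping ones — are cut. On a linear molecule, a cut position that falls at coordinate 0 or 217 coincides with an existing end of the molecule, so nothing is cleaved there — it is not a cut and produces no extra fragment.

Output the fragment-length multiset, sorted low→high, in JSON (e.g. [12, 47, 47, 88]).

[2,2,4,5,9,9,9,10,11,11,13,14,15,15,17,22,23,26]

Scan for sites:
  GruIX GTGGCACG/1: at [12, 69, 100, 110, 119, 128, 167, 203] ⇒ [13, 70, 101, 111, 120, 129, 168, 204]
  EstIV AACGATGA/7: at [4, 21, 30, 41, 89, 145, 159, 178, 193] ⇒ [11, 28, 37, 48, 96, 152, 166, 185, 200]

All cut coordinates (distinct, sorted): [11, 13, 28, 37, 48, 70, 96, 101, 111, 120, 129, 152, 166, 168, 185, 200, 204]

Fragments:
  [0,11): 11 bp
  [11,13): 2 bp
  [13,28): 15 bp
  [28,37): 9 bp
  [37,48): 11 bp
  [48,70): 22 bp
  [70,96): 26 bp
  [96,101): 5 bp
  [101,111): 10 bp
  [111,120): 9 bp
  [120,129): 9 bp
  [129,152): 23 bp
  [152,166): 14 bp
  [166,168): 2 bp
  [168,185): 17 bp
  [185,200): 15 bp
  [200,204): 4 bp
  [204,217): 13 bp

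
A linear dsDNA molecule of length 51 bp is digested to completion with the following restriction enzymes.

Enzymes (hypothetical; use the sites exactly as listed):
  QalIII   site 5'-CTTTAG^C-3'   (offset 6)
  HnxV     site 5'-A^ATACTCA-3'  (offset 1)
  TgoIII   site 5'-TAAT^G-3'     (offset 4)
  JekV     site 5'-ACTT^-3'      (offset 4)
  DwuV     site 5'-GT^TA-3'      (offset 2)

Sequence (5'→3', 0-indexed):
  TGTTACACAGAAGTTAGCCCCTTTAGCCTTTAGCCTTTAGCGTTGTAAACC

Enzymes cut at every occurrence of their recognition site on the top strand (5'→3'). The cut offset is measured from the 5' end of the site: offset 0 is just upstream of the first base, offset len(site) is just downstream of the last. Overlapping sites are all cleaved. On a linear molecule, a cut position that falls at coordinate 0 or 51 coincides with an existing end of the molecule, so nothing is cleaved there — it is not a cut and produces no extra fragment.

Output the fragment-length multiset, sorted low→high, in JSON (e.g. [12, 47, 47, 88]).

Per-enzyme occurrences:
  QalIII (CTTTAGC, off=6): starts [20, 27, 34] → cuts [26, 33, 40]
  HnxV (AATACTCA, off=1): no sites
  TgoIII (TAATG, off=4): no sites
  JekV (ACTT, off=4): no sites
  DwuV (GTTA, off=2): starts [1, 12] → cuts [3, 14]

Pooled cuts: [3, 14, 26, 33, 40]

Fragments:
  [0,3): 3 bp
  [3,14): 11 bp
  [14,26): 12 bp
  [26,33): 7 bp
  [33,40): 7 bp
  [40,51): 11 bp

[3,7,7,11,11,12]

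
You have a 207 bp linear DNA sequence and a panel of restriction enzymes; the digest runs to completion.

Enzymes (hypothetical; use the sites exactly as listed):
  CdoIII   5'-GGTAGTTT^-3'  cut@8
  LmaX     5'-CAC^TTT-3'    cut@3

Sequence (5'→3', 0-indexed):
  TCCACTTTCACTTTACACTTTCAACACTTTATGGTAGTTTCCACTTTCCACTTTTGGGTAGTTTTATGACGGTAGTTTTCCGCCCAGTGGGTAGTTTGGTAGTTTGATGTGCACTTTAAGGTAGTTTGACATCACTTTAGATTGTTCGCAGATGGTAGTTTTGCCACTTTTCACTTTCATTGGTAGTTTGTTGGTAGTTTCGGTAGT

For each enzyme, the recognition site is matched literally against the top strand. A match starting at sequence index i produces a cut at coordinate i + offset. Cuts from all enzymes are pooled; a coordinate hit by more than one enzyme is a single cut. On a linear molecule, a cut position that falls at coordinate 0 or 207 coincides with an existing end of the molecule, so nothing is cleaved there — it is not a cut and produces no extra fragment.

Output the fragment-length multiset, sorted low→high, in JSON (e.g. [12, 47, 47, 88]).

[4,5,6,6,7,7,7,7,8,8,9,9,11,13,13,13,14,15,19,26]

Scan for sites:
  CdoIII GGTAGTTT/8: at [32, 56, 70, 89, 97, 119, 153, 181, 192] ⇒ [40, 64, 78, 97, 105, 127, 161, 189, 200]
  LmaX CACTTT/3: at [2, 8, 15, 24, 41, 48, 111, 132, 164, 171] ⇒ [5, 11, 18, 27, 44, 51, 114, 135, 167, 174]

All cut coordinates (distinct, sorted): [5, 11, 18, 27, 40, 44, 51, 64, 78, 97, 105, 114, 127, 135, 161, 167, 174, 189, 200]

Fragments:
  [0,5): 5 bp
  [5,11): 6 bp
  [11,18): 7 bp
  [18,27): 9 bp
  [27,40): 13 bp
  [40,44): 4 bp
  [44,51): 7 bp
  [51,64): 13 bp
  [64,78): 14 bp
  [78,97): 19 bp
  [97,105): 8 bp
  [105,114): 9 bp
  [114,127): 13 bp
  [127,135): 8 bp
  [135,161): 26 bp
  [161,167): 6 bp
  [167,174): 7 bp
  [174,189): 15 bp
  [189,200): 11 bp
  [200,207): 7 bp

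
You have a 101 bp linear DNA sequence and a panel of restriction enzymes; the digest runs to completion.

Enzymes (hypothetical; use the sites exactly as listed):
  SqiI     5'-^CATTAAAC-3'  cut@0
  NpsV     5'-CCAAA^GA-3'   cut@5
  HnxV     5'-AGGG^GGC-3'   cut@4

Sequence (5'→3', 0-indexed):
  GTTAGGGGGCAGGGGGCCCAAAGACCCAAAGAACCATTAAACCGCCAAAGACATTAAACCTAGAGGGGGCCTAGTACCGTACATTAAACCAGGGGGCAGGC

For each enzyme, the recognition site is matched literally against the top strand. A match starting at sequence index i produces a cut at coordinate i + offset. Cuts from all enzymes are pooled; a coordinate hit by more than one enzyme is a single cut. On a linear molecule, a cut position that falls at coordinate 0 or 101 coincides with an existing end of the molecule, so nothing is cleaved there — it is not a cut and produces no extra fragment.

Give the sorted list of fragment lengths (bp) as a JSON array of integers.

[2,4,7,7,7,8,8,13,14,15,16]

Scan for sites:
  SqiI CATTAAAC/0: at [34, 51, 81] ⇒ [34, 51, 81]
  NpsV CCAAAGA/5: at [17, 25, 44] ⇒ [22, 30, 49]
  HnxV AGGGGGC/4: at [3, 10, 63, 90] ⇒ [7, 14, 67, 94]

Pooled cuts: [7, 14, 22, 30, 34, 49, 51, 67, 81, 94]

Fragment lengths:
  [0,7): 7 bp
  [7,14): 7 bp
  [14,22): 8 bp
  [22,30): 8 bp
  [30,34): 4 bp
  [34,49): 15 bp
  [49,51): 2 bp
  [51,67): 16 bp
  [67,81): 14 bp
  [81,94): 13 bp
  [94,101): 7 bp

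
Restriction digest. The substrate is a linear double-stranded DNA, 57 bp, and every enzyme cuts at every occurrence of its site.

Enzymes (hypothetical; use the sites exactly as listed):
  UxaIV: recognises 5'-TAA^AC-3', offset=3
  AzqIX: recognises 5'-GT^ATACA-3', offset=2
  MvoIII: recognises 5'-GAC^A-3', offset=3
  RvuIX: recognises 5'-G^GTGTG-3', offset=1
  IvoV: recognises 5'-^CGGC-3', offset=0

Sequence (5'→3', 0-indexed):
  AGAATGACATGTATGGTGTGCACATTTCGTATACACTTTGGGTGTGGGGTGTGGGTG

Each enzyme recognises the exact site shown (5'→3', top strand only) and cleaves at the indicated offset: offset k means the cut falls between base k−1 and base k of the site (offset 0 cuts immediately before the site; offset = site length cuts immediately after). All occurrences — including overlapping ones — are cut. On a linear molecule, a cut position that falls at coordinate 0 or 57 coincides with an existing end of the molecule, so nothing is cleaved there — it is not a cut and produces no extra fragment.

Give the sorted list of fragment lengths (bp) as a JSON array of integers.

Per-enzyme occurrences:
  UxaIV (TAAAC, off=3): no sites
  AzqIX (GTATACA, off=2): starts [28] → cuts [30]
  MvoIII (GACA, off=3): starts [5] → cuts [8]
  RvuIX (GGTGTG, off=1): starts [14, 40, 47] → cuts [15, 41, 48]
  IvoV (CGGC, off=0): no sites

All cut coordinates (distinct, sorted): [8, 15, 30, 41, 48]

Fragments:
  [0,8): 8 bp
  [8,15): 7 bp
  [15,30): 15 bp
  [30,41): 11 bp
  [41,48): 7 bp
  [48,57): 9 bp

[7,7,8,9,11,15]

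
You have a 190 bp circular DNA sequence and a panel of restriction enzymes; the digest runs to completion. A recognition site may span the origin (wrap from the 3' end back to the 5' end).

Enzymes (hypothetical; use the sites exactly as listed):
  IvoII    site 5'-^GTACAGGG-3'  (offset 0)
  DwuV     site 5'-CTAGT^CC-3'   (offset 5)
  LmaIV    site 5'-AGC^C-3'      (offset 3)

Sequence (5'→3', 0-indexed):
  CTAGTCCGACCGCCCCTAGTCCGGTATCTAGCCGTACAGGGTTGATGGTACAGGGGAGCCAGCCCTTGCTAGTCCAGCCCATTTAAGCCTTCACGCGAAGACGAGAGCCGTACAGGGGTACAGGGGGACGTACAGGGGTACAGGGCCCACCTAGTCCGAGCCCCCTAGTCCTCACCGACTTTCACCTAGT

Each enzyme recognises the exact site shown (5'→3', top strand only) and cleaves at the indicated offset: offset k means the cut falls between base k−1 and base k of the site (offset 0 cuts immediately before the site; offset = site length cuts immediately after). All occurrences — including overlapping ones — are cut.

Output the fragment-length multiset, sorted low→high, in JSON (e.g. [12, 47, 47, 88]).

Scan for sites:
  IvoII GTACAGGG/0: at [33, 47, 109, 117, 129, 137] ⇒ [33, 47, 109, 117, 129, 137]
  DwuV CTAGTCC/5: at [0, 15, 68, 150, 164] ⇒ [5, 20, 73, 155, 169]
  LmaIV AGCC/3: at [29, 56, 60, 75, 85, 105, 158] ⇒ [32, 59, 63, 78, 88, 108, 161]

Pooled cuts: [5, 20, 32, 33, 47, 59, 63, 73, 78, 88, 108, 109, 117, 129, 137, 155, 161, 169]

Fragment lengths:
  5→20: 15 bp
  20→32: 12 bp
  32→33: 1 bp
  33→47: 14 bp
  47→59: 12 bp
  59→63: 4 bp
  63→73: 10 bp
  73→78: 5 bp
  78→88: 10 bp
  88→108: 20 bp
  108→109: 1 bp
  109→117: 8 bp
  117→129: 12 bp
  129→137: 8 bp
  137→155: 18 bp
  155→161: 6 bp
  161→169: 8 bp
  169→5 (wrap): 190-169+5 = 26 bp

[1,1,4,5,6,8,8,8,10,10,12,12,12,14,15,18,20,26]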